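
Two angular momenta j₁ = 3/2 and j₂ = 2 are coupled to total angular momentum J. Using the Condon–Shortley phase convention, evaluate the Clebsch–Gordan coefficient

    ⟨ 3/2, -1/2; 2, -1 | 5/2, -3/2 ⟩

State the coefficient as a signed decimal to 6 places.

√[6·1!2!3!/7! · 1!2!1!3!1!4!] = √(144/35)
  +(−1)^0/∏(0,1,2,1,0,2)! = 1/4  (running 1/4)
  +(−1)^1/∏(1,0,1,0,1,3)! = -1/6  (running 1/12)
⟨..|..⟩ = √(144/35)·(1/12) = +0.169031

+0.169031  (= +√(1/35))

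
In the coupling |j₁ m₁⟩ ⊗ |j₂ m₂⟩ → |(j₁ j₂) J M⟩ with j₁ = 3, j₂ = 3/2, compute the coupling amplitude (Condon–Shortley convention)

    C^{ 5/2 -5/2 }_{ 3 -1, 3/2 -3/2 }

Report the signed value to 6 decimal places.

+√(3/28) = +0.327327

j₁+j₂−J=2  J+j₁−j₂=4  J−j₁+j₂=1  j₁+j₂+J+1=8
(j₁±m₁, j₂±m₂, J±M) = (2,4,0,3,0,5)
P² = 1728/7
sum k=0..0:
  [0] +1/48 = 1/48
S = 1/48
C² = P²·S² = 3/28 ; C = +0.327327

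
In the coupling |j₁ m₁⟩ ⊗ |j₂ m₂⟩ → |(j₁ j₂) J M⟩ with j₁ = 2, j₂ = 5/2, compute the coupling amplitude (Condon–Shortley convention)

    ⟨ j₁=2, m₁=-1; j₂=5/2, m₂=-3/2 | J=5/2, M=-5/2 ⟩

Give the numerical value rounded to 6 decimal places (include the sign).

√[6·2!2!3!/8! · 1!3!1!4!0!5!] = √(432/7)
  +(−1)^1/∏(1,1,2,0,0,3)! = -1/12  (running -1/12)
⟨..|..⟩ = √(432/7)·(-1/12) = -0.654654

−√(3/7) ≈ -0.654654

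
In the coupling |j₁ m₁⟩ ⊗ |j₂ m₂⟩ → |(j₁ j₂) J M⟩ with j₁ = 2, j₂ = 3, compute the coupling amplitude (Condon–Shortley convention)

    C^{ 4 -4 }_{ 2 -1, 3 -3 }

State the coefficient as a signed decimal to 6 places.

j₁+j₂−J=1  J+j₁−j₂=3  J−j₁+j₂=5  j₁+j₂+J+1=10
(j₁±m₁, j₂±m₂, J±M) = (1,3,0,6,0,8)
P² = 311040
sum k=0..0:
  [0] +1/720 = 1/720
S = 1/720
C² = P²·S² = 3/5 ; C = +0.774597

+0.774597  (= +√(3/5))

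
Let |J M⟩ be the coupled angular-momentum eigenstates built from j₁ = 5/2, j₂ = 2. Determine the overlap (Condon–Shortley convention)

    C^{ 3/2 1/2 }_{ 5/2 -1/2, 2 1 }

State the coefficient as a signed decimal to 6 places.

+0.487950  (= +√(5/21))

triangle: 3!·2!·1!/7! = 12/5040
(j±m)!: 2!·3!·3!·1!·2!·1! = 144
prefactor² = (2J+1)·Δ·N² = 48/35
  k=2: +1/(2!·1!·1!·1!·1!·0!) = 1/2
  k=3: −1/(3!·0!·0!·0!·2!·1!) = -1/12
Σ = 5/12  ⇒  CG² = 48/35·5/12² = 5/21
CG = +√(5/21) = +0.487950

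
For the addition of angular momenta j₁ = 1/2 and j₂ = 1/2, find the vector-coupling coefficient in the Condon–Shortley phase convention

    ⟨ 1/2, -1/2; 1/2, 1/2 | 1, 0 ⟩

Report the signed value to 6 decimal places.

+0.707107  (= +√(1/2))

triangle: 0!*1!*1!/3! = 1/6
(j±m)!: 0!*1!*1!*0!*1!*1! = 1
prefactor² = (2J+1)*Δ*N² = 1/2
  k=0: +1/(0!*0!*1!*1!*0!*0!) = 1
Σ = 1  ⇒  CG² = 1/2*1² = 1/2
CG = +√(1/2) = +0.707107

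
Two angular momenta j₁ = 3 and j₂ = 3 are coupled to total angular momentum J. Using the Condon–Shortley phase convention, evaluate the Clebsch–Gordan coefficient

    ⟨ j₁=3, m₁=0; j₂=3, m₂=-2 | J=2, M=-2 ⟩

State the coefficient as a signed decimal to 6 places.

j₁+j₂−J=4  J+j₁−j₂=2  J−j₁+j₂=2  j₁+j₂+J+1=9
(j₁±m₁, j₂±m₂, J±M) = (3,3,1,5,0,4)
P² = 960/7
sum k=1..1:
  [1] −1/24 = -1/24
S = -1/24
C² = P²·S² = 5/21 ; C = -0.487950

−√(5/21) ≈ -0.487950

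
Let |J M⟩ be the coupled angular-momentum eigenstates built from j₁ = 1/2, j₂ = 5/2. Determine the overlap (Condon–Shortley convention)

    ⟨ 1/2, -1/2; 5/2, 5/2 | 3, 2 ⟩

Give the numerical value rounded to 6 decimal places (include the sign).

+√(1/6) ≈ +0.408248

√[7·0!1!5!/7! · 0!1!5!0!5!1!] = √(2400)
  +(−1)^0/∏(0,0,1,5,0,0)! = 1/120  (running 1/120)
⟨..|..⟩ = √(2400)·(1/120) = +0.408248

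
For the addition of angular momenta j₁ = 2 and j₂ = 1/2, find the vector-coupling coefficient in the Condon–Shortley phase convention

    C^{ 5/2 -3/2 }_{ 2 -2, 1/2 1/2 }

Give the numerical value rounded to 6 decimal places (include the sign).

√[6·0!4!1!/6! · 0!4!1!0!1!4!] = √(576/5)
  +(−1)^0/∏(0,0,4,1,0,0)! = 1/24  (running 1/24)
⟨..|..⟩ = √(576/5)·(1/24) = +0.447214

+√(1/5) = +0.447214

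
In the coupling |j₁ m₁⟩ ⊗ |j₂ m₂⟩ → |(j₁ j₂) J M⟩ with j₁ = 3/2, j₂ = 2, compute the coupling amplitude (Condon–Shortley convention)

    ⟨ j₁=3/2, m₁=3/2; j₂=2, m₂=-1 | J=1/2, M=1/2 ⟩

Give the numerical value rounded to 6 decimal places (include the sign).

triangle: 3!·0!·1!/5! = 6/120
(j±m)!: 3!·0!·1!·3!·1!·0! = 36
prefactor² = (2J+1)·Δ·N² = 18/5
  k=0: +1/(0!·3!·0!·1!·0!·0!) = 1/6
Σ = 1/6  ⇒  CG² = 18/5·1/6² = 1/10
CG = +√(1/10) = +0.316228

+0.316228  (= +√(1/10))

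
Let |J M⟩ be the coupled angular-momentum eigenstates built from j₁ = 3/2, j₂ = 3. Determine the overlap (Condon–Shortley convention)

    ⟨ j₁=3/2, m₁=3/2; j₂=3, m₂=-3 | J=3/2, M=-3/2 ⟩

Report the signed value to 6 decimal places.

+0.755929

triangle: 3!·0!·3!/7! = 36/5040
(j±m)!: 3!·0!·0!·6!·0!·3! = 25920
prefactor² = (2J+1)·Δ·N² = 5184/7
  k=0: +1/(0!·3!·0!·0!·0!·3!) = 1/36
Σ = 1/36  ⇒  CG² = 5184/7·1/36² = 4/7
CG = +√(4/7) = +0.755929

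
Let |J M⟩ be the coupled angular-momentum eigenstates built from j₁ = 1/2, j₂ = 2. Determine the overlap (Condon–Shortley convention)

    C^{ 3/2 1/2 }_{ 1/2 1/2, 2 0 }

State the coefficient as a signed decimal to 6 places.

j₁+j₂−J=1  J+j₁−j₂=0  J−j₁+j₂=3  j₁+j₂+J+1=5
(j₁±m₁, j₂±m₂, J±M) = (1,0,2,2,2,1)
P² = 8/5
sum k=0..0:
  [0] +1/2 = 1/2
S = 1/2
C² = P²·S² = 2/5 ; C = +0.632456

+√(2/5) ≈ +0.632456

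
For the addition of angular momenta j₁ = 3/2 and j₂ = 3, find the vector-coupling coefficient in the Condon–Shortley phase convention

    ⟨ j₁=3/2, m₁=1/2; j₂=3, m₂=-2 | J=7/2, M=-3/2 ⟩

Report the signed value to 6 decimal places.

j₁+j₂−J=1  J+j₁−j₂=2  J−j₁+j₂=5  j₁+j₂+J+1=9
(j₁±m₁, j₂±m₂, J±M) = (2,1,1,5,2,5)
P² = 6400/21
sum k=0..1:
  [0] +1/24 = 1/24
  [1] −1/240 = -1/240
S = 3/80
C² = P²·S² = 3/7 ; C = +0.654654

+√(3/7) = +0.654654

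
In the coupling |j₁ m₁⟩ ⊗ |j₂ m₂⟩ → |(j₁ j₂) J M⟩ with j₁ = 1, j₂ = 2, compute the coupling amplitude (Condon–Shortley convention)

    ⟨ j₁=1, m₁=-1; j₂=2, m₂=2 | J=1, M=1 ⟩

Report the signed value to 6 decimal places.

+√(3/5) ≈ +0.774597

√[3·2!0!2!/5! · 0!2!4!0!2!0!] = √(48/5)
  +(−1)^2/∏(2,0,0,2,0,0)! = 1/4  (running 1/4)
⟨..|..⟩ = √(48/5)·(1/4) = +0.774597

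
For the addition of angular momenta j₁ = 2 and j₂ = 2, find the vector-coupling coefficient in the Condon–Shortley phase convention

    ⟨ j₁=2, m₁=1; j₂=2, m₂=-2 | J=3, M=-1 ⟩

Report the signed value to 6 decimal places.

√[7·1!3!3!/8! · 3!1!0!4!2!4!] = √(216/5)
  +(−1)^0/∏(0,1,1,0,2,3)! = 1/12  (running 1/12)
⟨..|..⟩ = √(216/5)·(1/12) = +0.547723

+√(3/10) = +0.547723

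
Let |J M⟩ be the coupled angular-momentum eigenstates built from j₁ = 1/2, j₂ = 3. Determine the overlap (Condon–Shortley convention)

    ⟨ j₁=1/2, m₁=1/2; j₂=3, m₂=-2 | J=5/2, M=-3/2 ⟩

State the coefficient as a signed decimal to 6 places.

j₁+j₂−J=1  J+j₁−j₂=0  J−j₁+j₂=5  j₁+j₂+J+1=7
(j₁±m₁, j₂±m₂, J±M) = (1,0,1,5,1,4)
P² = 2880/7
sum k=0..0:
  [0] +1/24 = 1/24
S = 1/24
C² = P²·S² = 5/7 ; C = +0.845154

+0.845154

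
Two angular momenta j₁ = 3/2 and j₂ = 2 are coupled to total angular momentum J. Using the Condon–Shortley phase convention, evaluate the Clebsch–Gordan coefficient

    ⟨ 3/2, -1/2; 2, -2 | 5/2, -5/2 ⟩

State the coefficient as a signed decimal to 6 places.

√[6·1!2!3!/7! · 1!2!0!4!0!5!] = √(576/7)
  +(−1)^0/∏(0,1,2,0,0,3)! = 1/12  (running 1/12)
⟨..|..⟩ = √(576/7)·(1/12) = +0.755929

+0.755929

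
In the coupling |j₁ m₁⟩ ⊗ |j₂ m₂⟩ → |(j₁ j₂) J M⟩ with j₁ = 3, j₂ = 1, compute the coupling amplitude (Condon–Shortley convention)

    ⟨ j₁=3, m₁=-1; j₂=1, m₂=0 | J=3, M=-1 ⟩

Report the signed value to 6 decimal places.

−√(1/12) ≈ -0.288675

√[7·1!5!1!/8! · 2!4!1!1!2!4!] = √(48)
  +(−1)^0/∏(0,1,4,1,1,0)! = 1/24  (running 1/24)
  +(−1)^1/∏(1,0,3,0,2,1)! = -1/12  (running -1/24)
⟨..|..⟩ = √(48)·(-1/24) = -0.288675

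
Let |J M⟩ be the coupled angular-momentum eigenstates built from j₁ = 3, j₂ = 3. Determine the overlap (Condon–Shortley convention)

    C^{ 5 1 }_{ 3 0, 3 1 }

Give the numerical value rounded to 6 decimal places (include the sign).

triangle: 1!*5!*5!/12! = 14400/479001600
(j±m)!: 3!*3!*4!*2!*6!*4! = 29859840
prefactor² = (2J+1)*Δ*N² = 69120/7
  k=0: +1/(0!*1!*3!*4!*2!*1!) = 1/288
  k=1: −1/(1!*0!*2!*3!*3!*2!) = -1/144
Σ = -1/288  ⇒  CG² = 69120/7*(-1/288)² = 5/42
CG = −√(5/42) = -0.345033

-0.345033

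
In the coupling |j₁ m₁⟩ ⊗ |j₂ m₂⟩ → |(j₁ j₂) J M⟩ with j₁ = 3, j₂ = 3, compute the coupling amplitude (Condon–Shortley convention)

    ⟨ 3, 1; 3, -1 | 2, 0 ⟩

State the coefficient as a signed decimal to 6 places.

-0.327327  (= −√(3/28))

j₁+j₂−J=4  J+j₁−j₂=2  J−j₁+j₂=2  j₁+j₂+J+1=9
(j₁±m₁, j₂±m₂, J±M) = (4,2,2,4,2,2)
P² = 256/21
sum k=0..2:
  [0] +1/96 = 1/96
  [1] −1/6 = -1/6
  [2] +1/16 = 1/16
S = -3/32
C² = P²·S² = 3/28 ; C = -0.327327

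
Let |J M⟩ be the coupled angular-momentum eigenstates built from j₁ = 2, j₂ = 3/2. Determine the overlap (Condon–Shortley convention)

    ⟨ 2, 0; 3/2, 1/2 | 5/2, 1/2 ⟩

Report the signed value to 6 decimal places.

-0.292770  (= −√(3/35))

√[6·1!3!2!/7! · 2!2!2!1!3!2!] = √(48/35)
  +(−1)^0/∏(0,1,2,2,1,0)! = 1/4  (running 1/4)
  +(−1)^1/∏(1,0,1,1,2,1)! = -1/2  (running -1/4)
⟨..|..⟩ = √(48/35)·(-1/4) = -0.292770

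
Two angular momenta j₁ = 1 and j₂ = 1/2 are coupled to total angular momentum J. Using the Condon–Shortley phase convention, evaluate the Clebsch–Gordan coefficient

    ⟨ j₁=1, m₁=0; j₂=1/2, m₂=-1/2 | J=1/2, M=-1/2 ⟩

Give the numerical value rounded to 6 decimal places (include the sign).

j₁+j₂−J=1  J+j₁−j₂=1  J−j₁+j₂=0  j₁+j₂+J+1=3
(j₁±m₁, j₂±m₂, J±M) = (1,1,0,1,0,1)
P² = 1/3
sum k=0..0:
  [0] +1/1 = 1
S = 1
C² = P²·S² = 1/3 ; C = +0.577350

+0.577350  (= +√(1/3))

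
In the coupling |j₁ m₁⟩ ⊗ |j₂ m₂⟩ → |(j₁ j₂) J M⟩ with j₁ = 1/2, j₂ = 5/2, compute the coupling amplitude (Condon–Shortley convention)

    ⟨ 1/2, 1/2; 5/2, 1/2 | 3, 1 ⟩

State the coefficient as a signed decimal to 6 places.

√[7·0!1!5!/7! · 1!0!3!2!4!2!] = √(96)
  +(−1)^0/∏(0,0,0,3,1,2)! = 1/12  (running 1/12)
⟨..|..⟩ = √(96)·(1/12) = +0.816497

+√(2/3) = +0.816497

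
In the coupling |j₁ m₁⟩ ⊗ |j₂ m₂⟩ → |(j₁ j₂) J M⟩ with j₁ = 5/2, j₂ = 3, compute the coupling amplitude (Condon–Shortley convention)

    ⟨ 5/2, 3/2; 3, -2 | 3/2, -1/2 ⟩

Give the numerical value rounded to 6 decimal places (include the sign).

−√(1/21) ≈ -0.218218

√[4·4!1!2!/8! · 4!1!1!5!1!2!] = √(192/7)
  +(−1)^0/∏(0,4,1,1,0,1)! = 1/24  (running 1/24)
  +(−1)^1/∏(1,3,0,0,1,2)! = -1/12  (running -1/24)
⟨..|..⟩ = √(192/7)·(-1/24) = -0.218218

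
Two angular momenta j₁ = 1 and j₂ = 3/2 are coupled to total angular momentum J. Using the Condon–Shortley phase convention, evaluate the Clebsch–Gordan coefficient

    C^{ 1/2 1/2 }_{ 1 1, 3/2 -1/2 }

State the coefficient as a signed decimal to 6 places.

√[2·2!0!1!/4! · 2!0!1!2!1!0!] = √(2/3)
  +(−1)^0/∏(0,2,0,1,0,0)! = 1/2  (running 1/2)
⟨..|..⟩ = √(2/3)·(1/2) = +0.408248

+√(1/6) = +0.408248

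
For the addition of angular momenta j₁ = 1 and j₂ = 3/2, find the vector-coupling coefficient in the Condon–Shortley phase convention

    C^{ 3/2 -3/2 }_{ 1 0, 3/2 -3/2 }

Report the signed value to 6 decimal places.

+√(3/5) ≈ +0.774597

j₁+j₂−J=1  J+j₁−j₂=1  J−j₁+j₂=2  j₁+j₂+J+1=5
(j₁±m₁, j₂±m₂, J±M) = (1,1,0,3,0,3)
P² = 12/5
sum k=0..0:
  [0] +1/2 = 1/2
S = 1/2
C² = P²·S² = 3/5 ; C = +0.774597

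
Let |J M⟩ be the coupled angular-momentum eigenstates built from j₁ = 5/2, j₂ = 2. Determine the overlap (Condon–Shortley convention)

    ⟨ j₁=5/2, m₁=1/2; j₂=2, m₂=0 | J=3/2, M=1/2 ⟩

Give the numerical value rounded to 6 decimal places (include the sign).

j₁+j₂−J=3  J+j₁−j₂=2  J−j₁+j₂=1  j₁+j₂+J+1=7
(j₁±m₁, j₂±m₂, J±M) = (3,2,2,2,2,1)
P² = 32/35
sum k=1..2:
  [1] −1/2 = -1/2
  [2] +1/4 = 1/4
S = -1/4
C² = P²·S² = 2/35 ; C = -0.239046

-0.239046  (= −√(2/35))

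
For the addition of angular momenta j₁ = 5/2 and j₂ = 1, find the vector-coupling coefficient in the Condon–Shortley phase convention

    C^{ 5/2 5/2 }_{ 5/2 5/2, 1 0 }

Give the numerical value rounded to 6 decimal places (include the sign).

√[6·1!4!1!/7! · 5!0!1!1!5!0!] = √(2880/7)
  +(−1)^0/∏(0,1,0,1,4,0)! = 1/24  (running 1/24)
⟨..|..⟩ = √(2880/7)·(1/24) = +0.845154

+√(5/7) = +0.845154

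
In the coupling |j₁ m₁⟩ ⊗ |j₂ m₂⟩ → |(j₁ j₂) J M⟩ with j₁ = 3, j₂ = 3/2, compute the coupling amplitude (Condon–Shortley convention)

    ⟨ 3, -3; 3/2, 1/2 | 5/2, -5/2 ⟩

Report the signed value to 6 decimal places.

+0.731925

√[6·2!4!1!/8! · 0!6!2!1!0!5!] = √(8640/7)
  +(−1)^2/∏(2,0,4,0,0,1)! = 1/48  (running 1/48)
⟨..|..⟩ = √(8640/7)·(1/48) = +0.731925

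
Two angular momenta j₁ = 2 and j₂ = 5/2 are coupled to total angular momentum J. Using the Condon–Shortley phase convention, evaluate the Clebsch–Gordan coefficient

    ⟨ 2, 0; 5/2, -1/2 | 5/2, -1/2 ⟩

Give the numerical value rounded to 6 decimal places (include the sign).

triangle: 2!×2!×3!/8! = 24/40320
(j±m)!: 2!×2!×2!×3!×2!×3! = 576
prefactor² = (2J+1)×Δ×N² = 72/35
  k=0: +1/(0!×2!×2!×2!×0!×1!) = 1/8
  k=1: −1/(1!×1!×1!×1!×1!×2!) = -1/2
  k=2: +1/(2!×0!×0!×0!×2!×3!) = 1/24
Σ = -1/3  ⇒  CG² = 72/35×(-1/3)² = 8/35
CG = −√(8/35) = -0.478091

−√(8/35) ≈ -0.478091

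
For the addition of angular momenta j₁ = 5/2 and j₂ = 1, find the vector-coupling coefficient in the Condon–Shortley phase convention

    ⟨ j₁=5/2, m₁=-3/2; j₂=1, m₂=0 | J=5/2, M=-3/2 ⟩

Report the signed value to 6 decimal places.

j₁+j₂−J=1  J+j₁−j₂=4  J−j₁+j₂=1  j₁+j₂+J+1=7
(j₁±m₁, j₂±m₂, J±M) = (1,4,1,1,1,4)
P² = 576/35
sum k=0..1:
  [0] +1/24 = 1/24
  [1] −1/6 = -1/6
S = -1/8
C² = P²·S² = 9/35 ; C = -0.507093

−√(9/35) = -0.507093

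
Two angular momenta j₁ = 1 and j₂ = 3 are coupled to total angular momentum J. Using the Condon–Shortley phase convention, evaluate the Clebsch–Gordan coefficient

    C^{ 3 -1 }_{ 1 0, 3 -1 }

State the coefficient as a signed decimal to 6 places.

triangle: 1!×1!×5!/8! = 120/40320
(j±m)!: 1!×1!×2!×4!×2!×4! = 2304
prefactor² = (2J+1)×Δ×N² = 48
  k=0: +1/(0!×1!×1!×2!×0!×3!) = 1/12
  k=1: −1/(1!×0!×0!×1!×1!×4!) = -1/24
Σ = 1/24  ⇒  CG² = 48×1/24² = 1/12
CG = +√(1/12) = +0.288675

+0.288675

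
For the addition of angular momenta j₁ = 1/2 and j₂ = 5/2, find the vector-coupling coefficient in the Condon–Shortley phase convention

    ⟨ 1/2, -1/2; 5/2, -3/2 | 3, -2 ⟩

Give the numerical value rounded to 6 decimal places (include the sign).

+√(5/6) ≈ +0.912871

√[7·0!1!5!/7! · 0!1!1!4!1!5!] = √(480)
  +(−1)^0/∏(0,0,1,1,0,4)! = 1/24  (running 1/24)
⟨..|..⟩ = √(480)·(1/24) = +0.912871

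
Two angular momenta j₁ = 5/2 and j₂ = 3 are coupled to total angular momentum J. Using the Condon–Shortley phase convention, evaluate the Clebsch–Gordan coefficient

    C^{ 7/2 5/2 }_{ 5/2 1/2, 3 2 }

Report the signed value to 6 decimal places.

−√(2/63) = -0.178174

j₁+j₂−J=2  J+j₁−j₂=3  J−j₁+j₂=4  j₁+j₂+J+1=10
(j₁±m₁, j₂±m₂, J±M) = (3,2,5,1,6,1)
P² = 4608/7
sum k=1..2:
  [1] −1/48 = -1/48
  [2] +1/72 = 1/72
S = -1/144
C² = P²·S² = 2/63 ; C = -0.178174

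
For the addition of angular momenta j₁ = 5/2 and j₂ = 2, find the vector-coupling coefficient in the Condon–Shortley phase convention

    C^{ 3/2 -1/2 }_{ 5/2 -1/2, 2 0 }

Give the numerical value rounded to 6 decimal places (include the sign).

j₁+j₂−J=3  J+j₁−j₂=2  J−j₁+j₂=1  j₁+j₂+J+1=7
(j₁±m₁, j₂±m₂, J±M) = (2,3,2,2,1,2)
P² = 32/35
sum k=1..2:
  [1] −1/4 = -1/4
  [2] +1/2 = 1/2
S = 1/4
C² = P²·S² = 2/35 ; C = +0.239046

+0.239046  (= +√(2/35))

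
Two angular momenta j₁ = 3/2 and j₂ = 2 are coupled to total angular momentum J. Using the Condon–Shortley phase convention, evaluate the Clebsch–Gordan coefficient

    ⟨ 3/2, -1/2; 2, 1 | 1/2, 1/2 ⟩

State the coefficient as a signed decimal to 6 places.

+√(3/10) ≈ +0.547723

√[2·3!0!1!/5! · 1!2!3!1!1!0!] = √(6/5)
  +(−1)^2/∏(2,1,0,1,0,0)! = 1/2  (running 1/2)
⟨..|..⟩ = √(6/5)·(1/2) = +0.547723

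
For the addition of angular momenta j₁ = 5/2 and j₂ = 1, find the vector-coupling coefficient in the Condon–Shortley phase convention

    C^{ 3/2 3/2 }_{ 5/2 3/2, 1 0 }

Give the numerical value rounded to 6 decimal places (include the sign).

-0.516398  (= −√(4/15))

j₁+j₂−J=2  J+j₁−j₂=3  J−j₁+j₂=0  j₁+j₂+J+1=6
(j₁±m₁, j₂±m₂, J±M) = (4,1,1,1,3,0)
P² = 48/5
sum k=1..1:
  [1] −1/6 = -1/6
S = -1/6
C² = P²·S² = 4/15 ; C = -0.516398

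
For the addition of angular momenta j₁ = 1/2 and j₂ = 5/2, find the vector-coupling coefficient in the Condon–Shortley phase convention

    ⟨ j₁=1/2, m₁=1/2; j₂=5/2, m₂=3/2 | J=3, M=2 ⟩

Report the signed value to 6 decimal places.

√[7·0!1!5!/7! · 1!0!4!1!5!1!] = √(480)
  +(−1)^0/∏(0,0,0,4,1,1)! = 1/24  (running 1/24)
⟨..|..⟩ = √(480)·(1/24) = +0.912871

+√(5/6) ≈ +0.912871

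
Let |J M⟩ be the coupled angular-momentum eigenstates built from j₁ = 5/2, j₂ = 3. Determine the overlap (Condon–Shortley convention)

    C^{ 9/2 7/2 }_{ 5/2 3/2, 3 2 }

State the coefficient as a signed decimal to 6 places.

−√(1/99) ≈ -0.100504

j₁+j₂−J=1  J+j₁−j₂=4  J−j₁+j₂=5  j₁+j₂+J+1=11
(j₁±m₁, j₂±m₂, J±M) = (4,1,5,1,8,1)
P² = 921600/11
sum k=0..1:
  [0] +1/720 = 1/720
  [1] −1/576 = -1/576
S = -1/2880
C² = P²·S² = 1/99 ; C = -0.100504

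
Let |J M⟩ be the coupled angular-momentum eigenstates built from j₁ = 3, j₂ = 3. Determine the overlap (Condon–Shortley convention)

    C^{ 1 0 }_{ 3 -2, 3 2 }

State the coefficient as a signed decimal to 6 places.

triangle: 5!×1!×1!/8! = 120/40320
(j±m)!: 1!×5!×5!×1!×1!×1! = 14400
prefactor² = (2J+1)×Δ×N² = 900/7
  k=4: +1/(4!×1!×1!×1!×0!×0!) = 1/24
  k=5: −1/(5!×0!×0!×0!×1!×1!) = -1/120
Σ = 1/30  ⇒  CG² = 900/7×1/30² = 1/7
CG = +√(1/7) = +0.377964

+0.377964  (= +√(1/7))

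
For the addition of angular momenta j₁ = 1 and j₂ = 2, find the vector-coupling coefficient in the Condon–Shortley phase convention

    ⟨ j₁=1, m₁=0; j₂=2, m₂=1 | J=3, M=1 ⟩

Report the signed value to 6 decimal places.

+√(8/15) = +0.730297

triangle: 0!×2!×4!/7! = 48/5040
(j±m)!: 1!×1!×3!×1!×4!×2! = 288
prefactor² = (2J+1)×Δ×N² = 96/5
  k=0: +1/(0!×0!×1!×3!×1!×1!) = 1/6
Σ = 1/6  ⇒  CG² = 96/5×1/6² = 8/15
CG = +√(8/15) = +0.730297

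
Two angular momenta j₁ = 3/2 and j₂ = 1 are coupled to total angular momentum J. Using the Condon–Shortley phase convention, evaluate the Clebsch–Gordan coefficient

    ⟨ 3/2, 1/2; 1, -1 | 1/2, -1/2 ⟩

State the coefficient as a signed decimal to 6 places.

j₁+j₂−J=2  J+j₁−j₂=1  J−j₁+j₂=0  j₁+j₂+J+1=4
(j₁±m₁, j₂±m₂, J±M) = (2,1,0,2,0,1)
P² = 2/3
sum k=0..0:
  [0] +1/2 = 1/2
S = 1/2
C² = P²·S² = 1/6 ; C = +0.408248

+0.408248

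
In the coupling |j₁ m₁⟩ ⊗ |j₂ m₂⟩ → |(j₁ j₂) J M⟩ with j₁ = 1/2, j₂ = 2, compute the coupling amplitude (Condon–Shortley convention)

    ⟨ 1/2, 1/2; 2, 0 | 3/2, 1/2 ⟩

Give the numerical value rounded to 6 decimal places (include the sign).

j₁+j₂−J=1  J+j₁−j₂=0  J−j₁+j₂=3  j₁+j₂+J+1=5
(j₁±m₁, j₂±m₂, J±M) = (1,0,2,2,2,1)
P² = 8/5
sum k=0..0:
  [0] +1/2 = 1/2
S = 1/2
C² = P²·S² = 2/5 ; C = +0.632456

+√(2/5) ≈ +0.632456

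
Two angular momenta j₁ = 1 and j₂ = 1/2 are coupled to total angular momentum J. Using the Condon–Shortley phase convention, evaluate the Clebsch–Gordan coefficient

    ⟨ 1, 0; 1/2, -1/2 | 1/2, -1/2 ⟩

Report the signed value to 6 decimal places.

√[2·1!1!0!/3! · 1!1!0!1!0!1!] = √(1/3)
  +(−1)^0/∏(0,1,1,0,0,0)! = 1  (running 1)
⟨..|..⟩ = √(1/3)·(1) = +0.577350

+0.577350  (= +√(1/3))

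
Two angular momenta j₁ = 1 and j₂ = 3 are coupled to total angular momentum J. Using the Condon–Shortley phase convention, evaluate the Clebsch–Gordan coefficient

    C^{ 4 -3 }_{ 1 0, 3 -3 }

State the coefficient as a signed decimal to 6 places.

triangle: 0!·2!·6!/9! = 1440/362880
(j±m)!: 1!·1!·0!·6!·1!·7! = 3628800
prefactor² = (2J+1)·Δ·N² = 129600
  k=0: +1/(0!·0!·1!·0!·1!·6!) = 1/720
Σ = 1/720  ⇒  CG² = 129600·1/720² = 1/4
CG = +√(1/4) = +0.500000

+0.500000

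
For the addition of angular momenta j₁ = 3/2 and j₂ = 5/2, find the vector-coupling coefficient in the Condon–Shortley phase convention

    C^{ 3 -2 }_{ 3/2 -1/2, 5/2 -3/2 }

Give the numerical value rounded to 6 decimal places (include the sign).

+0.288675

triangle: 1!*2!*4!/8! = 48/40320
(j±m)!: 1!*2!*1!*4!*1!*5! = 5760
prefactor² = (2J+1)*Δ*N² = 48
  k=0: +1/(0!*1!*2!*1!*0!*3!) = 1/12
  k=1: −1/(1!*0!*1!*0!*1!*4!) = -1/24
Σ = 1/24  ⇒  CG² = 48*1/24² = 1/12
CG = +√(1/12) = +0.288675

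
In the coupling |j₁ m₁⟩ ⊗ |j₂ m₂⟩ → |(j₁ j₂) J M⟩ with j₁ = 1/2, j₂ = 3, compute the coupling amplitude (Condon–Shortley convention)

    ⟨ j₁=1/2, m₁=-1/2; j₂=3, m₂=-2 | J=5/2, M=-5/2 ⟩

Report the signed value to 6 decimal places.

√[6·1!0!5!/7! · 0!1!1!5!0!5!] = √(14400/7)
  +(−1)^1/∏(1,0,0,0,0,5)! = -1/120  (running -1/120)
⟨..|..⟩ = √(14400/7)·(-1/120) = -0.377964

-0.377964  (= −√(1/7))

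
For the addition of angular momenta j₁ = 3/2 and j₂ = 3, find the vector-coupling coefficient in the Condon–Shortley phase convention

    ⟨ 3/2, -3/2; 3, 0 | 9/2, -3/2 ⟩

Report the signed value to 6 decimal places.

j₁+j₂−J=0  J+j₁−j₂=3  J−j₁+j₂=6  j₁+j₂+J+1=10
(j₁±m₁, j₂±m₂, J±M) = (0,3,3,3,3,6)
P² = 77760/7
sum k=0..0:
  [0] +1/216 = 1/216
S = 1/216
C² = P²·S² = 5/21 ; C = +0.487950

+0.487950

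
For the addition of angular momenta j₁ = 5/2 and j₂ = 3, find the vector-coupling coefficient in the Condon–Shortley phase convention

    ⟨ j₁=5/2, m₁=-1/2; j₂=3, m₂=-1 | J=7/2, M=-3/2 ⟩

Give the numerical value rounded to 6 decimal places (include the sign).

−√(5/21) = -0.487950

triangle: 2!*3!*4!/10! = 288/3628800
(j±m)!: 2!*3!*2!*4!*2!*5! = 138240
prefactor² = (2J+1)*Δ*N² = 3072/35
  k=0: +1/(0!*2!*3!*2!*0!*2!) = 1/48
  k=1: −1/(1!*1!*2!*1!*1!*3!) = -1/12
  k=2: +1/(2!*0!*1!*0!*2!*4!) = 1/96
Σ = -5/96  ⇒  CG² = 3072/35*(-5/96)² = 5/21
CG = −√(5/21) = -0.487950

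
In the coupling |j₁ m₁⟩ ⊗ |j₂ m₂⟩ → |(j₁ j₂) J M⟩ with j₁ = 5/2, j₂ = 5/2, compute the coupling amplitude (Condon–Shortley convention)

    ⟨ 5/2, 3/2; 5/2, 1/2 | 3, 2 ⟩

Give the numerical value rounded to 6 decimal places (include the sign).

triangle: 2!×3!×3!/9! = 72/362880
(j±m)!: 4!×1!×3!×2!×5!×1! = 34560
prefactor² = (2J+1)×Δ×N² = 48
  k=0: +1/(0!×2!×1!×3!×2!×0!) = 1/24
  k=1: −1/(1!×1!×0!×2!×3!×1!) = -1/12
Σ = -1/24  ⇒  CG² = 48×(-1/24)² = 1/12
CG = −√(1/12) = -0.288675

−√(1/12) = -0.288675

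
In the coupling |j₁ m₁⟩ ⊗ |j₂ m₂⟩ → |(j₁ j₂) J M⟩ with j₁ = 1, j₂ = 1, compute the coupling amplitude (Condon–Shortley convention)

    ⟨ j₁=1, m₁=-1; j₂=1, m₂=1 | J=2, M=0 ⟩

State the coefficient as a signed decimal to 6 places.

+√(1/6) ≈ +0.408248

j₁+j₂−J=0  J+j₁−j₂=2  J−j₁+j₂=2  j₁+j₂+J+1=5
(j₁±m₁, j₂±m₂, J±M) = (0,2,2,0,2,2)
P² = 8/3
sum k=0..0:
  [0] +1/4 = 1/4
S = 1/4
C² = P²·S² = 1/6 ; C = +0.408248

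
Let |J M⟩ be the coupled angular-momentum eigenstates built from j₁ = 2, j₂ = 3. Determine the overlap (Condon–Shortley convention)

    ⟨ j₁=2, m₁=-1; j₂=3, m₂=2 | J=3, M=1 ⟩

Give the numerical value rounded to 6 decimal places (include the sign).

+√(1/4) = +0.500000

triangle: 2!*2!*4!/9! = 96/362880
(j±m)!: 1!*3!*5!*1!*4!*2! = 34560
prefactor² = (2J+1)*Δ*N² = 64
  k=1: −1/(1!*1!*2!*4!*0!*0!) = -1/48
  k=2: +1/(2!*0!*1!*3!*1!*1!) = 1/12
Σ = 1/16  ⇒  CG² = 64*1/16² = 1/4
CG = +√(1/4) = +0.500000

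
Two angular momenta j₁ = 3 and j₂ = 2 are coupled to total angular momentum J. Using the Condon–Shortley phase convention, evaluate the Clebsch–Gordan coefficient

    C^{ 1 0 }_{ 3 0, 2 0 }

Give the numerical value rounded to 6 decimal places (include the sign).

+0.507093  (= +√(9/35))

√[3·4!2!0!/7! · 3!3!2!2!1!1!] = √(144/35)
  +(−1)^2/∏(2,2,1,0,1,0)! = 1/4  (running 1/4)
⟨..|..⟩ = √(144/35)·(1/4) = +0.507093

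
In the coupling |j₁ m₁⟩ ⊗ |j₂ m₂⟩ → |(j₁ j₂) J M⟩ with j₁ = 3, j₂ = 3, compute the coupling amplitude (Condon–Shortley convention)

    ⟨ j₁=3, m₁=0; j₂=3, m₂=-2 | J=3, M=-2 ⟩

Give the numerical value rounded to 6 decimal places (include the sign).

−√(1/6) = -0.408248

triangle: 3!×3!×3!/10! = 216/3628800
(j±m)!: 3!×3!×1!×5!×1!×5! = 518400
prefactor² = (2J+1)×Δ×N² = 216
  k=0: +1/(0!×3!×3!×1!×0!×2!) = 1/72
  k=1: −1/(1!×2!×2!×0!×1!×3!) = -1/24
Σ = -1/36  ⇒  CG² = 216×(-1/36)² = 1/6
CG = −√(1/6) = -0.408248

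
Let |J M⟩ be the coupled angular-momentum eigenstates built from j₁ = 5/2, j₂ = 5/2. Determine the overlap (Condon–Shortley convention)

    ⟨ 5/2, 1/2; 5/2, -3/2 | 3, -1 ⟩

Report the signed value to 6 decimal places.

j₁+j₂−J=2  J+j₁−j₂=3  J−j₁+j₂=3  j₁+j₂+J+1=9
(j₁±m₁, j₂±m₂, J±M) = (3,2,1,4,2,4)
P² = 96/5
sum k=0..1:
  [0] +1/8 = 1/8
  [1] −1/12 = -1/12
S = 1/24
C² = P²·S² = 1/30 ; C = +0.182574

+0.182574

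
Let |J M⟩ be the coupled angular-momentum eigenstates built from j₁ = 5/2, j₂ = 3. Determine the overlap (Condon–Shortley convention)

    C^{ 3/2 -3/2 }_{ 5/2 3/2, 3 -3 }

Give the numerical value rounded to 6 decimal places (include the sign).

triangle: 4!×1!×2!/8! = 48/40320
(j±m)!: 4!×1!×0!×6!×0!×3! = 103680
prefactor² = (2J+1)×Δ×N² = 3456/7
  k=0: +1/(0!×4!×1!×0!×0!×2!) = 1/48
Σ = 1/48  ⇒  CG² = 3456/7×1/48² = 3/14
CG = +√(3/14) = +0.462910

+0.462910  (= +√(3/14))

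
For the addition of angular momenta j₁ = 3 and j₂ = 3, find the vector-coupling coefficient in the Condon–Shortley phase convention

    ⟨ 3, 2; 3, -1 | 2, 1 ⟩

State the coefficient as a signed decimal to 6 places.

-0.422577  (= −√(5/28))

√[5·4!2!2!/9! · 5!1!2!4!3!1!] = √(320/7)
  +(−1)^0/∏(0,4,1,2,1,0)! = 1/48  (running 1/48)
  +(−1)^1/∏(1,3,0,1,2,1)! = -1/12  (running -1/16)
⟨..|..⟩ = √(320/7)·(-1/16) = -0.422577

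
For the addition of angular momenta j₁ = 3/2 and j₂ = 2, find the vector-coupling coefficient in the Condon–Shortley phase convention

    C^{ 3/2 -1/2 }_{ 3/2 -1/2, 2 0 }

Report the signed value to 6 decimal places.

√[4·2!1!2!/6! · 1!2!2!2!1!2!] = √(16/45)
  +(−1)^1/∏(1,1,1,1,0,1)! = -1  (running -1)
  +(−1)^2/∏(2,0,0,0,1,2)! = 1/4  (running -3/4)
⟨..|..⟩ = √(16/45)·(-3/4) = -0.447214

-0.447214  (= −√(1/5))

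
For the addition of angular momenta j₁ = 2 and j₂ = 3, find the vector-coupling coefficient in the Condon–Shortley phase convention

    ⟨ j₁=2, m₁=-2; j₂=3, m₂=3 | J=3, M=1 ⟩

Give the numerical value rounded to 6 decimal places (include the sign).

+0.408248  (= +√(1/6))

triangle: 2!*2!*4!/9! = 96/362880
(j±m)!: 0!*4!*6!*0!*4!*2! = 829440
prefactor² = (2J+1)*Δ*N² = 1536
  k=2: +1/(2!*0!*2!*4!*0!*0!) = 1/96
Σ = 1/96  ⇒  CG² = 1536*1/96² = 1/6
CG = +√(1/6) = +0.408248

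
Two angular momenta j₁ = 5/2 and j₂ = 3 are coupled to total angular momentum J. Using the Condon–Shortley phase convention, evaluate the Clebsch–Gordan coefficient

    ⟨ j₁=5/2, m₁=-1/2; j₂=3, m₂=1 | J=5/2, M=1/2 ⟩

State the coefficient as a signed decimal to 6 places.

√[6·3!2!3!/9! · 2!3!4!2!3!2!] = √(288/35)
  +(−1)^1/∏(1,2,2,3,0,0)! = -1/24  (running -1/24)
  +(−1)^2/∏(2,1,1,2,1,1)! = 1/4  (running 5/24)
  +(−1)^3/∏(3,0,0,1,2,2)! = -1/24  (running 1/6)
⟨..|..⟩ = √(288/35)·(1/6) = +0.478091

+0.478091  (= +√(8/35))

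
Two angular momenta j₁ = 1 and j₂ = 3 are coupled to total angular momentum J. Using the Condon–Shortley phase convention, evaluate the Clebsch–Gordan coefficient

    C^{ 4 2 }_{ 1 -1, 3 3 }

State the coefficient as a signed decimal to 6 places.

j₁+j₂−J=0  J+j₁−j₂=2  J−j₁+j₂=6  j₁+j₂+J+1=9
(j₁±m₁, j₂±m₂, J±M) = (0,2,6,0,6,2)
P² = 518400/7
sum k=0..0:
  [0] +1/1440 = 1/1440
S = 1/1440
C² = P²·S² = 1/28 ; C = +0.188982

+0.188982  (= +√(1/28))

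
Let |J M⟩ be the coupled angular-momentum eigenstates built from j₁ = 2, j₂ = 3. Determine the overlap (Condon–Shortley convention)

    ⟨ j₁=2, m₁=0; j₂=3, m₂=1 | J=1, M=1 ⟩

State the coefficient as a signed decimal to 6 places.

triangle: 4!*0!*2!/7! = 48/5040
(j±m)!: 2!*2!*4!*2!*2!*0! = 384
prefactor² = (2J+1)*Δ*N² = 384/35
  k=2: +1/(2!*2!*0!*2!*0!*0!) = 1/8
Σ = 1/8  ⇒  CG² = 384/35*1/8² = 6/35
CG = +√(6/35) = +0.414039

+√(6/35) ≈ +0.414039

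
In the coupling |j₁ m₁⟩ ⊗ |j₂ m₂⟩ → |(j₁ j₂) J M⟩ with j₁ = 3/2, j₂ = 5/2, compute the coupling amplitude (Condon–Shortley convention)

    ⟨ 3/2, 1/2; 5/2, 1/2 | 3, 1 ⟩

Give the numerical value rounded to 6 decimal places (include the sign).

+√(1/60) ≈ +0.129099

√[7·1!2!4!/8! · 2!1!3!2!4!2!] = √(48/5)
  +(−1)^0/∏(0,1,1,3,1,1)! = 1/6  (running 1/6)
  +(−1)^1/∏(1,0,0,2,2,2)! = -1/8  (running 1/24)
⟨..|..⟩ = √(48/5)·(1/24) = +0.129099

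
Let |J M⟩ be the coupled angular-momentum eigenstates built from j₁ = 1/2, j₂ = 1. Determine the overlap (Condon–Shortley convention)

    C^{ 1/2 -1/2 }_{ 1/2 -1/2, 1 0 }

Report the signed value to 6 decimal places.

−√(1/3) ≈ -0.577350

triangle: 1!·0!·1!/3! = 1/6
(j±m)!: 0!·1!·1!·1!·0!·1! = 1
prefactor² = (2J+1)·Δ·N² = 1/3
  k=1: −1/(1!·0!·0!·0!·0!·1!) = -1
Σ = -1  ⇒  CG² = 1/3·(-1)² = 1/3
CG = −√(1/3) = -0.577350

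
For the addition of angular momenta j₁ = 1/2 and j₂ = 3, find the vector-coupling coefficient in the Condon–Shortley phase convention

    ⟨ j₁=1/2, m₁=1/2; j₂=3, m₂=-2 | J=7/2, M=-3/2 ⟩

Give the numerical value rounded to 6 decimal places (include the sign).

triangle: 0!*1!*6!/8! = 720/40320
(j±m)!: 1!*0!*1!*5!*2!*5! = 28800
prefactor² = (2J+1)*Δ*N² = 28800/7
  k=0: +1/(0!*0!*0!*1!*1!*5!) = 1/120
Σ = 1/120  ⇒  CG² = 28800/7*1/120² = 2/7
CG = +√(2/7) = +0.534522

+0.534522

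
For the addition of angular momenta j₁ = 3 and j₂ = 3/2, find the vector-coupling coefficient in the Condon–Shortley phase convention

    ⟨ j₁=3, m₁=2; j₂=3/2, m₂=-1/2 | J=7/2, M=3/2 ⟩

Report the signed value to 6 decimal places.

+0.654654  (= +√(3/7))

triangle: 1!·5!·2!/9! = 240/362880
(j±m)!: 5!·1!·1!·2!·5!·2! = 57600
prefactor² = (2J+1)·Δ·N² = 6400/21
  k=0: +1/(0!·1!·1!·1!·4!·1!) = 1/24
  k=1: −1/(1!·0!·0!·0!·5!·2!) = -1/240
Σ = 3/80  ⇒  CG² = 6400/21·3/80² = 3/7
CG = +√(3/7) = +0.654654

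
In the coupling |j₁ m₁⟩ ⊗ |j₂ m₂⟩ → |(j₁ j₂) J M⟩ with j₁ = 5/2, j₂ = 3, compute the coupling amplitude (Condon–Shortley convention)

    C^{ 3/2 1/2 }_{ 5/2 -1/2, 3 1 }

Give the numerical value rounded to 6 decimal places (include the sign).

j₁+j₂−J=4  J+j₁−j₂=1  J−j₁+j₂=2  j₁+j₂+J+1=8
(j₁±m₁, j₂±m₂, J±M) = (2,3,4,2,2,1)
P² = 192/35
sum k=2..3:
  [2] +1/8 = 1/8
  [3] −1/6 = -1/6
S = -1/24
C² = P²·S² = 1/105 ; C = -0.097590

-0.097590  (= −√(1/105))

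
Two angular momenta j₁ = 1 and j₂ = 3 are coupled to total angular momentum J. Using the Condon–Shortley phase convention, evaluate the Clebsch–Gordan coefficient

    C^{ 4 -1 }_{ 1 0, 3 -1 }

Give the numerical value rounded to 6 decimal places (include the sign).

√[9·0!2!6!/9! · 1!1!2!4!3!5!] = √(8640/7)
  +(−1)^0/∏(0,0,1,2,1,4)! = 1/48  (running 1/48)
⟨..|..⟩ = √(8640/7)·(1/48) = +0.731925

+0.731925  (= +√(15/28))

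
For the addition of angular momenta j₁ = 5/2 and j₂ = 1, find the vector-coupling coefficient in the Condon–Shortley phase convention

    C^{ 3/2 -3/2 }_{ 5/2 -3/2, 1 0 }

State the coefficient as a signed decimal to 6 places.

-0.516398

triangle: 2!·3!·0!/6! = 12/720
(j±m)!: 1!·4!·1!·1!·0!·3! = 144
prefactor² = (2J+1)·Δ·N² = 48/5
  k=1: −1/(1!·1!·3!·0!·0!·0!) = -1/6
Σ = -1/6  ⇒  CG² = 48/5·(-1/6)² = 4/15
CG = −√(4/15) = -0.516398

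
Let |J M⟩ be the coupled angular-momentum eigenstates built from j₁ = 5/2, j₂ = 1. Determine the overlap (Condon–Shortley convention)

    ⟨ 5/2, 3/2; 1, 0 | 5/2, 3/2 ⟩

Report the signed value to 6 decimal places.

+√(9/35) ≈ +0.507093

√[6·1!4!1!/7! · 4!1!1!1!4!1!] = √(576/35)
  +(−1)^0/∏(0,1,1,1,3,0)! = 1/6  (running 1/6)
  +(−1)^1/∏(1,0,0,0,4,1)! = -1/24  (running 1/8)
⟨..|..⟩ = √(576/35)·(1/8) = +0.507093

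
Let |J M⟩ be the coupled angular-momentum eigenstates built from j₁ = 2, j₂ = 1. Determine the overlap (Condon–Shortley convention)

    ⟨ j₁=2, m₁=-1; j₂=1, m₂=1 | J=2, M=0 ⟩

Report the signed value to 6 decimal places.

−√(1/2) = -0.707107

triangle: 1!*3!*1!/6! = 6/720
(j±m)!: 1!*3!*2!*0!*2!*2! = 48
prefactor² = (2J+1)*Δ*N² = 2
  k=1: −1/(1!*0!*2!*1!*1!*0!) = -1/2
Σ = -1/2  ⇒  CG² = 2*(-1/2)² = 1/2
CG = −√(1/2) = -0.707107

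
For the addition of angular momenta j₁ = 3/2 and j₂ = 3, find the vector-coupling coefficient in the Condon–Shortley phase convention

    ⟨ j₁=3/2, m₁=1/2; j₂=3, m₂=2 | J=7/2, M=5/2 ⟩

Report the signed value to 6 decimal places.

j₁+j₂−J=1  J+j₁−j₂=2  J−j₁+j₂=5  j₁+j₂+J+1=9
(j₁±m₁, j₂±m₂, J±M) = (2,1,5,1,6,1)
P² = 6400/7
sum k=0..1:
  [0] +1/120 = 1/120
  [1] −1/48 = -1/48
S = -1/80
C² = P²·S² = 1/7 ; C = -0.377964

-0.377964  (= −√(1/7))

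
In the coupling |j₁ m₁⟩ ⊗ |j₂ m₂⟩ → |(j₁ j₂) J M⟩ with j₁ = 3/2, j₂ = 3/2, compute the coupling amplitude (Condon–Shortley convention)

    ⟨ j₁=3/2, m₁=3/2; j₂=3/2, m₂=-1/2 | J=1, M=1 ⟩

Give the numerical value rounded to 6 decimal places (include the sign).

+√(3/10) = +0.547723

√[3·2!1!1!/5! · 3!0!1!2!2!0!] = √(6/5)
  +(−1)^0/∏(0,2,0,1,1,0)! = 1/2  (running 1/2)
⟨..|..⟩ = √(6/5)·(1/2) = +0.547723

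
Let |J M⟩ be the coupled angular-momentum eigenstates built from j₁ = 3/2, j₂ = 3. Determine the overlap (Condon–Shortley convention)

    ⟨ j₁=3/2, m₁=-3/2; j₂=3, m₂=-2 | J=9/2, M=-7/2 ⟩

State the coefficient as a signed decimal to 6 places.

j₁+j₂−J=0  J+j₁−j₂=3  J−j₁+j₂=6  j₁+j₂+J+1=10
(j₁±m₁, j₂±m₂, J±M) = (0,3,1,5,1,8)
P² = 345600
sum k=0..0:
  [0] +1/720 = 1/720
S = 1/720
C² = P²·S² = 2/3 ; C = +0.816497

+0.816497  (= +√(2/3))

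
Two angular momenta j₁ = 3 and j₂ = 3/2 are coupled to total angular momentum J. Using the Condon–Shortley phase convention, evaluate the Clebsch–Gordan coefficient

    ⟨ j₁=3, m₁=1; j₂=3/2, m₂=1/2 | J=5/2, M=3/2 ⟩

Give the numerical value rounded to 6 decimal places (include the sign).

-0.591608  (= −√(7/20))

triangle: 2!×4!×1!/8! = 48/40320
(j±m)!: 4!×2!×2!×1!×4!×1! = 2304
prefactor² = (2J+1)×Δ×N² = 576/35
  k=1: −1/(1!×1!×1!×1!×3!×0!) = -1/6
  k=2: +1/(2!×0!×0!×0!×4!×1!) = 1/48
Σ = -7/48  ⇒  CG² = 576/35×(-7/48)² = 7/20
CG = −√(7/20) = -0.591608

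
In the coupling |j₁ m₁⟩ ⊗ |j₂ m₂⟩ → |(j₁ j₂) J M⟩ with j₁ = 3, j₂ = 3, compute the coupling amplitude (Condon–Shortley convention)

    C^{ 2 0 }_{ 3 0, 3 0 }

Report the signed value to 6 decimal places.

triangle: 4!*2!*2!/9! = 96/362880
(j±m)!: 3!*3!*3!*3!*2!*2! = 5184
prefactor² = (2J+1)*Δ*N² = 48/7
  k=1: −1/(1!*3!*2!*2!*0!*0!) = -1/24
  k=2: +1/(2!*2!*1!*1!*1!*1!) = 1/4
  k=3: −1/(3!*1!*0!*0!*2!*2!) = -1/24
Σ = 1/6  ⇒  CG² = 48/7*1/6² = 4/21
CG = +√(4/21) = +0.436436

+0.436436  (= +√(4/21))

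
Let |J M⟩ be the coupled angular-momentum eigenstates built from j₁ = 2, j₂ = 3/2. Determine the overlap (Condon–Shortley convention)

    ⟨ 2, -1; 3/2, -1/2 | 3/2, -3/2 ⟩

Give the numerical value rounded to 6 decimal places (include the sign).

triangle: 2!*2!*1!/6! = 4/720
(j±m)!: 1!*3!*1!*2!*0!*3! = 72
prefactor² = (2J+1)*Δ*N² = 8/5
  k=1: −1/(1!*1!*2!*0!*0!*1!) = -1/2
Σ = -1/2  ⇒  CG² = 8/5*(-1/2)² = 2/5
CG = −√(2/5) = -0.632456

−√(2/5) ≈ -0.632456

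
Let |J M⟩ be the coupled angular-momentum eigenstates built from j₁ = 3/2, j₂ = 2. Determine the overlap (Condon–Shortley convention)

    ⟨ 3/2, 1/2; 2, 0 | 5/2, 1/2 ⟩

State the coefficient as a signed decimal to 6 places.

+√(3/35) ≈ +0.292770

j₁+j₂−J=1  J+j₁−j₂=2  J−j₁+j₂=3  j₁+j₂+J+1=7
(j₁±m₁, j₂±m₂, J±M) = (2,1,2,2,3,2)
P² = 48/35
sum k=0..1:
  [0] +1/2 = 1/2
  [1] −1/4 = -1/4
S = 1/4
C² = P²·S² = 3/35 ; C = +0.292770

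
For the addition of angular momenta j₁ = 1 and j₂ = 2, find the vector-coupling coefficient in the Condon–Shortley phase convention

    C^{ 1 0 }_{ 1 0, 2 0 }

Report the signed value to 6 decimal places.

j₁+j₂−J=2  J+j₁−j₂=0  J−j₁+j₂=2  j₁+j₂+J+1=5
(j₁±m₁, j₂±m₂, J±M) = (1,1,2,2,1,1)
P² = 2/5
sum k=1..1:
  [1] −1/1 = -1
S = -1
C² = P²·S² = 2/5 ; C = -0.632456

-0.632456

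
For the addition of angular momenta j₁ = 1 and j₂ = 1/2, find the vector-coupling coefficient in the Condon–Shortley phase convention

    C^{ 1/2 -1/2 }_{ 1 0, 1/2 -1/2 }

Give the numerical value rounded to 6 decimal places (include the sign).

j₁+j₂−J=1  J+j₁−j₂=1  J−j₁+j₂=0  j₁+j₂+J+1=3
(j₁±m₁, j₂±m₂, J±M) = (1,1,0,1,0,1)
P² = 1/3
sum k=0..0:
  [0] +1/1 = 1
S = 1
C² = P²·S² = 1/3 ; C = +0.577350

+√(1/3) = +0.577350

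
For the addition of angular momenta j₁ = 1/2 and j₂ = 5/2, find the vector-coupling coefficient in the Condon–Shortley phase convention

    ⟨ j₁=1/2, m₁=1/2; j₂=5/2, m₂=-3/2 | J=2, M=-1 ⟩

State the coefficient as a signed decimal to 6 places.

+0.816497  (= +√(2/3))

√[5·1!0!4!/6! · 1!0!1!4!1!3!] = √(24)
  +(−1)^0/∏(0,1,0,1,0,3)! = 1/6  (running 1/6)
⟨..|..⟩ = √(24)·(1/6) = +0.816497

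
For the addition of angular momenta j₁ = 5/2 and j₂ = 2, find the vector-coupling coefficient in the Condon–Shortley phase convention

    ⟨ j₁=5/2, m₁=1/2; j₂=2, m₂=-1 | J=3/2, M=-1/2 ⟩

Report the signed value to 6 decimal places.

√[4·3!2!1!/7! · 3!2!1!3!1!2!] = √(48/35)
  +(−1)^0/∏(0,3,2,1,0,0)! = 1/12  (running 1/12)
  +(−1)^1/∏(1,2,1,0,1,1)! = -1/2  (running -5/12)
⟨..|..⟩ = √(48/35)·(-5/12) = -0.487950

-0.487950  (= −√(5/21))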